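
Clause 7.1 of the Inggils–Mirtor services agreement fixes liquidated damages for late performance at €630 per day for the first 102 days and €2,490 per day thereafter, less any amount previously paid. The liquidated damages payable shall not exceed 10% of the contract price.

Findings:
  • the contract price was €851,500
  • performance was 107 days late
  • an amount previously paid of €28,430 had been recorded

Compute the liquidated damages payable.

First 102 days: 102 × €630 = €64,260
Remaining days: (107 − 102) × €2,490 = €12,450
Accrued per-day damages: €64,260 + €12,450 = €76,710
Less amount previously paid: €76,710 − €28,430 = €48,280
Cap: 10% of €851,500 = €85,150
Cap at €85,150: €48,280 is within the cap, no reduction.

€48,280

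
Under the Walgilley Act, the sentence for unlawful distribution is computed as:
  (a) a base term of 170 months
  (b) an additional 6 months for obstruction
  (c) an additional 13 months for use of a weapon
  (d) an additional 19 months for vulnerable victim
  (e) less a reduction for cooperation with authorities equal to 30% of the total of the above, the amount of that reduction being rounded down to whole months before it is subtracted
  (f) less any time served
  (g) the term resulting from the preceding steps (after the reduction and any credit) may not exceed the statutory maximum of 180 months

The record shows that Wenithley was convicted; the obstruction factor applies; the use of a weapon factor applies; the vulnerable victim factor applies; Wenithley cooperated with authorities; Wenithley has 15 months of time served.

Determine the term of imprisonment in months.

Obstruction enhancement: +6 months
Use of a weapon enhancement: +13 months
Vulnerable victim enhancement: +19 months
Adjusted term: 170 months + 6 months + 13 months + 19 months = 208 months
Cooperation with authorities reduction: 30% of 208 months = 62 months (rounded down)
After reduction: 208 − 62 = 146 months
Less time served: 146 months − 15 months = 131 months
Cap at 180 months: 131 months is within the cap, no reduction.

131 months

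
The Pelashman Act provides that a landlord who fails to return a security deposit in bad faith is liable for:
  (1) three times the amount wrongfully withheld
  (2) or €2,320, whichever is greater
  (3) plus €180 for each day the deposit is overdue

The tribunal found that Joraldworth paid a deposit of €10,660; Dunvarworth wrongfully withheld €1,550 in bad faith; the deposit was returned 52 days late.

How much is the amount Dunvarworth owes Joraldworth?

Trebled: 3 × €1,550 = €4,650
Minimum €2,320: €4,650 meets the minimum, no increase.
Late-return penalty: 52 × €180 = €9,360
Damages plus late penalty: €4,650 + €9,360 = €14,010

€14,010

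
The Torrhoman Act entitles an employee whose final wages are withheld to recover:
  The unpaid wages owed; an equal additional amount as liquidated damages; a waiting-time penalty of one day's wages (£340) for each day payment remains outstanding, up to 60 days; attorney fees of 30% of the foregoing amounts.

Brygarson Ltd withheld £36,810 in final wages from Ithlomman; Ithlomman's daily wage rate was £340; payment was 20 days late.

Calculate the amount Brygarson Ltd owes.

Liquidated damages (equal amount): £36,810
Penalty days: min(20, 60) = 20
Waiting-time penalty: 20 × £340 = £6,800
Subtotal: £36,810 + £36,810 + £6,800 = £80,420
Attorney fees: 30% of £80,420 = £24,126
Total award: £80,420 + £24,126 = £104,546

£104,546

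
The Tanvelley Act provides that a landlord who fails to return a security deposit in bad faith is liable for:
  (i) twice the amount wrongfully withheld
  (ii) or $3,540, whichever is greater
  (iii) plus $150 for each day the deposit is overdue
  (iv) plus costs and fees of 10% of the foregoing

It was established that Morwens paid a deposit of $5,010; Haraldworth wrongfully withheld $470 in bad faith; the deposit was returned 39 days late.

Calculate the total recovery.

$10,329

Doubled: 2 × $470 = $940
Minimum $3,540: $940 is below the minimum → $3,540
Late-return penalty: 39 × $150 = $5,850
Damages plus late penalty: $3,540 + $5,850 = $9,390
Costs and fees: 10% of $9,390 = $939
Total recovery: $9,390 + $939 = $10,329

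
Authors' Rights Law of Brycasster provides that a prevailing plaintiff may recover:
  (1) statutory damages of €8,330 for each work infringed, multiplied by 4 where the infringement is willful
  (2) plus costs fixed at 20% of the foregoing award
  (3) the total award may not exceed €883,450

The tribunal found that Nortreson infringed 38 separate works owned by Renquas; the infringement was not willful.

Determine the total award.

Statutory damages: 38 × €8,330 = €316,540
Infringement not willful: no ×4 enhancement.
Costs: 20% of €316,540 = €63,308
Award plus costs: €316,540 + €63,308 = €379,848
Cap at €883,450: €379,848 is within the cap, no reduction.

Award: €379,848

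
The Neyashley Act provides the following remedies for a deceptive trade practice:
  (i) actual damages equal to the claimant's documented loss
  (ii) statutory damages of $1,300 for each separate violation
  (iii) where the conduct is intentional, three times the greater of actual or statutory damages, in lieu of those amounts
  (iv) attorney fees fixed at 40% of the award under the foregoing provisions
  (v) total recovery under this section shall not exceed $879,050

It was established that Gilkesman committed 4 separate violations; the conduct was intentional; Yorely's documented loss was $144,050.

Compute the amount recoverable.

Total recovery: $605,010

Statutory damages: 4 × $1,300 = $5,200
Greater of actual damages ($144,050) or statutory damages ($5,200): $144,050
Trebled: 3 × $144,050 = $432,150
Attorney fees: 40% of $432,150 = $172,860
Total before cap: $432,150 + $172,860 = $605,010
Cap at $879,050: $605,010 is within the cap, no reduction.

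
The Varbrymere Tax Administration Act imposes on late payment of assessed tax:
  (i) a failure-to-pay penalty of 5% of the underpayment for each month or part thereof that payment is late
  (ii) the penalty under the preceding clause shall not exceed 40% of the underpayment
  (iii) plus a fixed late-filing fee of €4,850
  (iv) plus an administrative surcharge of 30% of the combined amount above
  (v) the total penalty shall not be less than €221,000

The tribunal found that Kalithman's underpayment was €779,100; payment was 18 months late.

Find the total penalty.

Accrued rate: 5% × 18 = 90%, capped at 40% → 40%
Failure-to-pay penalty: 40% of €779,100 = €311,640
Penalty before surcharge: €311,640 + €4,850 = €316,490
Administrative surcharge: 30% of €316,490 = €94,947
Total penalty: €316,490 + €94,947 = €411,437
Minimum €221,000: €411,437 meets the minimum, no increase.

€411,437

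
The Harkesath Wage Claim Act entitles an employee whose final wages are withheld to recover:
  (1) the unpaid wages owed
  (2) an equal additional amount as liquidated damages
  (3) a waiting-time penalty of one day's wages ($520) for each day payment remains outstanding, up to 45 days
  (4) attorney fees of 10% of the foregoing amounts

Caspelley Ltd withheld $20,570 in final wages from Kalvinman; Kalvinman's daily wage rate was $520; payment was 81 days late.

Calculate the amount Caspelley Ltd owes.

Liquidated damages (equal amount): $20,570
Penalty days: min(81, 45) = 45
Waiting-time penalty: 45 × $520 = $23,400
Subtotal: $20,570 + $20,570 + $23,400 = $64,540
Attorney fees: 10% of $64,540 = $6,454
Total award: $64,540 + $6,454 = $70,994

$70,994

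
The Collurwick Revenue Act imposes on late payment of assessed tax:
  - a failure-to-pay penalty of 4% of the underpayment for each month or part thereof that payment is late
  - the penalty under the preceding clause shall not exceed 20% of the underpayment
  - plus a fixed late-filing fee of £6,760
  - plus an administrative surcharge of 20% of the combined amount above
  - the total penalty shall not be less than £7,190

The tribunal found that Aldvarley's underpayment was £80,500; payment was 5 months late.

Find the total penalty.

Accrued rate: 4% × 5 = 20%, capped at 20% → 20%
Failure-to-pay penalty: 20% of £80,500 = £16,100
Penalty before surcharge: £16,100 + £6,760 = £22,860
Administrative surcharge: 20% of £22,860 = £4,572
Total penalty: £22,860 + £4,572 = £27,432
Minimum £7,190: £27,432 meets the minimum, no increase.

£27,432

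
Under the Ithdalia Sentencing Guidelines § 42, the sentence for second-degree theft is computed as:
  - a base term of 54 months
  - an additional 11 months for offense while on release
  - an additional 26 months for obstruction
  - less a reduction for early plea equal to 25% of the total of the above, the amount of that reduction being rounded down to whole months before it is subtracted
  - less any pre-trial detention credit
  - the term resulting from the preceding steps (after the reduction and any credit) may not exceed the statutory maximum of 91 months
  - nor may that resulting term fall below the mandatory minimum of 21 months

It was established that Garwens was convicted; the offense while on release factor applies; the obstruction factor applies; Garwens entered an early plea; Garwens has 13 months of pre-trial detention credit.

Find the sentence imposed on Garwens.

56 months

Offense while on release enhancement: +11 months
Obstruction enhancement: +26 months
Adjusted term: 54 months + 11 months + 26 months = 91 months
Early plea reduction: 25% of 91 months = 22 months (rounded down)
After reduction: 91 − 22 = 69 months
Less pre-trial detention credit: 69 months − 13 months = 56 months
Cap at 91 months: 56 months is within the cap, no reduction.
Minimum 21 months: 56 months meets the minimum, no increase.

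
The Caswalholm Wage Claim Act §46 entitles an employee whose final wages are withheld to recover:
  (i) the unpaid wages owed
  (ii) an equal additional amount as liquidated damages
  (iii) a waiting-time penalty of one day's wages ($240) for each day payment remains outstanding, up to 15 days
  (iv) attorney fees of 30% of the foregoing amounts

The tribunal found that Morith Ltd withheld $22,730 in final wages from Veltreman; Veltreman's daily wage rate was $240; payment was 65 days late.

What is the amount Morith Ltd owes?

Liquidated damages (equal amount): $22,730
Penalty days: min(65, 15) = 15
Waiting-time penalty: 15 × $240 = $3,600
Subtotal: $22,730 + $22,730 + $3,600 = $49,060
Attorney fees: 30% of $49,060 = $14,718
Total award: $49,060 + $14,718 = $63,778

$63,778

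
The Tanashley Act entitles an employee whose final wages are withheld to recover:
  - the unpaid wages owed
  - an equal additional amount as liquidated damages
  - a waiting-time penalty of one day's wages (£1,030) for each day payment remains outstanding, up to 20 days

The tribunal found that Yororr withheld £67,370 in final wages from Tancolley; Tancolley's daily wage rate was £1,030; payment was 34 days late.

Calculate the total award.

Total award: £155,340

Liquidated damages (equal amount): £67,370
Penalty days: min(34, 20) = 20
Waiting-time penalty: 20 × £1,030 = £20,600
Total award: £67,370 + £67,370 + £20,600 = £155,340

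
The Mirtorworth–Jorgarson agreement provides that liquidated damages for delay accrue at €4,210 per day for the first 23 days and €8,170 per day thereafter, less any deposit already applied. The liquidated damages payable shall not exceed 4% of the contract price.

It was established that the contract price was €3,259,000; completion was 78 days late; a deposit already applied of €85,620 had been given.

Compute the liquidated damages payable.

€130,360

First 23 days: 23 × €4,210 = €96,830
Remaining days: (78 − 23) × €8,170 = €449,350
Accrued per-day damages: €96,830 + €449,350 = €546,180
Less deposit already applied: €546,180 − €85,620 = €460,560
Cap: 4% of €3,259,000 = €130,360
Cap at €130,360: €460,560 exceeds the cap → €130,360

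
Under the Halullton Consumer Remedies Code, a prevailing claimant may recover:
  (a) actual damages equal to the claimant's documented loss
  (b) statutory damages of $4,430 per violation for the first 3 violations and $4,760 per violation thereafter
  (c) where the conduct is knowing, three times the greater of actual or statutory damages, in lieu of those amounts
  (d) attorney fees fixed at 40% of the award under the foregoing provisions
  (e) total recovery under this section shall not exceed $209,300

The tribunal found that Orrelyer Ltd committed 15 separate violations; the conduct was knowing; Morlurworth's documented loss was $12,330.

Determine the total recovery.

First 3 violations: 3 × $4,430 = $13,290
Remaining violations: (15 − 3) × $4,760 = $57,120
Statutory damages: $13,290 + $57,120 = $70,410
Greater of actual damages ($12,330) or statutory damages ($70,410): $70,410
Trebled: 3 × $70,410 = $211,230
Attorney fees: 40% of $211,230 = $84,492
Total before cap: $211,230 + $84,492 = $295,722
Cap at $209,300: $295,722 exceeds the cap → $209,300

$209,300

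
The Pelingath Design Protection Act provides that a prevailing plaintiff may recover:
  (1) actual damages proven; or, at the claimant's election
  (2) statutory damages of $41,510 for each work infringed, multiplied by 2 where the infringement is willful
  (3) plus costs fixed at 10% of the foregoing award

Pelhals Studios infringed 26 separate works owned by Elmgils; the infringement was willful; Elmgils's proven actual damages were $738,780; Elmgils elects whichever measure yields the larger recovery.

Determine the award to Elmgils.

$2,374,372

Statutory damages: 26 × $41,510 = $1,079,260
Doubled: 2 × $1,079,260 = $2,158,520
Greater of actual damages ($738,780) or enhanced statutory damages ($2,158,520): $2,158,520
Costs: 10% of $2,158,520 = $215,852
Award plus costs: $2,158,520 + $215,852 = $2,374,372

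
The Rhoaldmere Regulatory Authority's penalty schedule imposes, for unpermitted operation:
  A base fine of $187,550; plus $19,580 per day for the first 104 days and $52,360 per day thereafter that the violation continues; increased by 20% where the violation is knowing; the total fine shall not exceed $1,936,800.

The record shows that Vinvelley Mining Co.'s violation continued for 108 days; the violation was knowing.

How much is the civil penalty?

First 104 days: 104 × $19,580 = $2,036,320
Remaining days: (108 − 104) × $52,360 = $209,440
Per-day component: $2,036,320 + $209,440 = $2,245,760
Base plus per-day: $187,550 + $2,245,760 = $2,433,310
Enhancement: 20% of $2,433,310 = $486,662
Enhanced fine: $2,433,310 + $486,662 = $2,919,972
Cap at $1,936,800: $2,919,972 exceeds the cap → $1,936,800

$1,936,800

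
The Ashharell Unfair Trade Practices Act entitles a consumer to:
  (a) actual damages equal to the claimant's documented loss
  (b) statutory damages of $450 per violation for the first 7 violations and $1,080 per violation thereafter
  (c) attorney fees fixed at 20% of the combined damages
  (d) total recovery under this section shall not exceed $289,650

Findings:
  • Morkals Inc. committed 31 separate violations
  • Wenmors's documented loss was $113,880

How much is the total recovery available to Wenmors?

$171,540

First 7 violations: 7 × $450 = $3,150
Remaining violations: (31 − 7) × $1,080 = $25,920
Statutory damages: $3,150 + $25,920 = $29,070
Combined damages: $113,880 + $29,070 = $142,950
Attorney fees: 20% of $142,950 = $28,590
Total before cap: $142,950 + $28,590 = $171,540
Cap at $289,650: $171,540 is within the cap, no reduction.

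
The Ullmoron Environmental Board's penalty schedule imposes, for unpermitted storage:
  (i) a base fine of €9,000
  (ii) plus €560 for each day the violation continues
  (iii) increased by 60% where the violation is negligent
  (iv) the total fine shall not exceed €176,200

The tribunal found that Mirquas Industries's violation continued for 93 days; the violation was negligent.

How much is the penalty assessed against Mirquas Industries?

Per-day component: 93 × €560 = €52,080
Base plus per-day: €9,000 + €52,080 = €61,080
Enhancement: 60% of €61,080 = €36,648
Enhanced fine: €61,080 + €36,648 = €97,728
Cap at €176,200: €97,728 is within the cap, no reduction.

€97,728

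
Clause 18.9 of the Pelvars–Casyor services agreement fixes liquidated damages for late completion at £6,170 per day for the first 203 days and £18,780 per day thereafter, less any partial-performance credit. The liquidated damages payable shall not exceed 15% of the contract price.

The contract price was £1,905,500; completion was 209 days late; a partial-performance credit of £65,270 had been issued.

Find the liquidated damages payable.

First 203 days: 203 × £6,170 = £1,252,510
Remaining days: (209 − 203) × £18,780 = £112,680
Accrued per-day damages: £1,252,510 + £112,680 = £1,365,190
Less partial-performance credit: £1,365,190 − £65,270 = £1,299,920
Cap: 15% of £1,905,500 = £285,825
Cap at £285,825: £1,299,920 exceeds the cap → £285,825

£285,825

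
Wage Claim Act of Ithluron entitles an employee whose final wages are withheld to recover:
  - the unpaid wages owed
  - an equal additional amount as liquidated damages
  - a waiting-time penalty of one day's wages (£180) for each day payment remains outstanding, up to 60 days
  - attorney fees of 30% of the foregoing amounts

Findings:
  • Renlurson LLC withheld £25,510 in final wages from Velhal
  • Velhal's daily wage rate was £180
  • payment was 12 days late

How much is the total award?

£69,134

Liquidated damages (equal amount): £25,510
Penalty days: min(12, 60) = 12
Waiting-time penalty: 12 × £180 = £2,160
Subtotal: £25,510 + £25,510 + £2,160 = £53,180
Attorney fees: 30% of £53,180 = £15,954
Total award: £53,180 + £15,954 = £69,134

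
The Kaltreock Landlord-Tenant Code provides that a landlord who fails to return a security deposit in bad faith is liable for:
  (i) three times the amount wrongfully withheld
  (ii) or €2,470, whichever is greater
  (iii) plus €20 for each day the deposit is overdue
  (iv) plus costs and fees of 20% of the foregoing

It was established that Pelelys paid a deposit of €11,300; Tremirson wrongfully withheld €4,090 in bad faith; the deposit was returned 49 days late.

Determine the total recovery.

Trebled: 3 × €4,090 = €12,270
Minimum €2,470: €12,270 meets the minimum, no increase.
Late-return penalty: 49 × €20 = €980
Damages plus late penalty: €12,270 + €980 = €13,250
Costs and fees: 20% of €13,250 = €2,650
Total recovery: €13,250 + €2,650 = €15,900

€15,900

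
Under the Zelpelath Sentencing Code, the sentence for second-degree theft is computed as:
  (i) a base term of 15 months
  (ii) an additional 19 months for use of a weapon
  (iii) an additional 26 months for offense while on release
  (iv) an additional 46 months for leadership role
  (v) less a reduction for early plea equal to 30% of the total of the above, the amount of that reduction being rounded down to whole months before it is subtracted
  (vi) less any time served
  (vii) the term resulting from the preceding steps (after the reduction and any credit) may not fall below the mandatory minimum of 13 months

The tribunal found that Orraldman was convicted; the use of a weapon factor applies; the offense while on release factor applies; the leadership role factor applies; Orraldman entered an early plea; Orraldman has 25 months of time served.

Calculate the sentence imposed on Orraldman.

Use of a weapon enhancement: +19 months
Offense while on release enhancement: +26 months
Leadership role enhancement: +46 months
Adjusted term: 15 months + 19 months + 26 months + 46 months = 106 months
Early plea reduction: 30% of 106 months = 31 months (rounded down)
After reduction: 106 − 31 = 75 months
Less time served: 75 months − 25 months = 50 months
Minimum 13 months: 50 months meets the minimum, no increase.

50 months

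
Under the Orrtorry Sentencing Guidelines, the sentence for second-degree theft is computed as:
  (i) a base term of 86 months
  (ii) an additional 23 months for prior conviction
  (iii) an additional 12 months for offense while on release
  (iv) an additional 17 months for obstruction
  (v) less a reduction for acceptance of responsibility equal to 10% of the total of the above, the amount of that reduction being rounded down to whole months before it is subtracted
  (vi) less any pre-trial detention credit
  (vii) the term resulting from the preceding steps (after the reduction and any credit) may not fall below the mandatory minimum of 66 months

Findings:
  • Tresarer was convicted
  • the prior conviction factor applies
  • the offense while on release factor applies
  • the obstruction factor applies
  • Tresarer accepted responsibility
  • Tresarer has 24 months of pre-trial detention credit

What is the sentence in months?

Prior conviction enhancement: +23 months
Offense while on release enhancement: +12 months
Obstruction enhancement: +17 months
Adjusted term: 86 months + 23 months + 12 months + 17 months = 138 months
Acceptance of responsibility reduction: 10% of 138 months = 13 months (rounded down)
After reduction: 138 − 13 = 125 months
Less pre-trial detention credit: 125 months − 24 months = 101 months
Minimum 66 months: 101 months meets the minimum, no increase.

101 months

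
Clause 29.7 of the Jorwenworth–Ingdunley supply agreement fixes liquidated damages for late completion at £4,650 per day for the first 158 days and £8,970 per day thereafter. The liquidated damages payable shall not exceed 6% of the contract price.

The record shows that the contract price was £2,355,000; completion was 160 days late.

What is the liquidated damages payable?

First 158 days: 158 × £4,650 = £734,700
Remaining days: (160 − 158) × £8,970 = £17,940
Accrued per-day damages: £734,700 + £17,940 = £752,640
Cap: 6% of £2,355,000 = £141,300
Cap at £141,300: £752,640 exceeds the cap → £141,300

Liquidated damages: £141,300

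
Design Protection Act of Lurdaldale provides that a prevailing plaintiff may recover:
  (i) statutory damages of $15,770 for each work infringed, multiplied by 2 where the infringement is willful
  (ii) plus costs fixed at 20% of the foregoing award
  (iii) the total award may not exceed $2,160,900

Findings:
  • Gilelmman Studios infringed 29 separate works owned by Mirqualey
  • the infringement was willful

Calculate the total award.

Statutory damages: 29 × $15,770 = $457,330
Doubled: 2 × $457,330 = $914,660
Costs: 20% of $914,660 = $182,932
Award plus costs: $914,660 + $182,932 = $1,097,592
Cap at $2,160,900: $1,097,592 is within the cap, no reduction.

$1,097,592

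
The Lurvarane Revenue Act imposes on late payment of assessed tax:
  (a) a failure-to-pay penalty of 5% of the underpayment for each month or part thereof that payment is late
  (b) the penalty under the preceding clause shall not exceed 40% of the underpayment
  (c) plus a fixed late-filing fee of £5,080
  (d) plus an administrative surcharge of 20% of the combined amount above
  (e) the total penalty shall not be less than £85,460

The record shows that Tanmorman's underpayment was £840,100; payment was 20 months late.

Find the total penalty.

Accrued rate: 5% × 20 = 100%, capped at 40% → 40%
Failure-to-pay penalty: 40% of £840,100 = £336,040
Penalty before surcharge: £336,040 + £5,080 = £341,120
Administrative surcharge: 20% of £341,120 = £68,224
Total penalty: £341,120 + £68,224 = £409,344
Minimum £85,460: £409,344 meets the minimum, no increase.

£409,344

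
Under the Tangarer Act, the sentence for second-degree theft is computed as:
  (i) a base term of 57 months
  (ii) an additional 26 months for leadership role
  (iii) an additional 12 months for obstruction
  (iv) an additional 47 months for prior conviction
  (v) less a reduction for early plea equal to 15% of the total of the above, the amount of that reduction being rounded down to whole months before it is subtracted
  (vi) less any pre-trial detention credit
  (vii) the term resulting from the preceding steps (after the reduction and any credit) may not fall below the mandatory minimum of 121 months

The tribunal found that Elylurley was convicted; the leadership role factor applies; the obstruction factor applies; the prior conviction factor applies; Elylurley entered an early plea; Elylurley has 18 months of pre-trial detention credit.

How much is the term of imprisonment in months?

Leadership role enhancement: +26 months
Obstruction enhancement: +12 months
Prior conviction enhancement: +47 months
Adjusted term: 57 months + 26 months + 12 months + 47 months = 142 months
Early plea reduction: 15% of 142 months = 21 months (rounded down)
After reduction: 142 − 21 = 121 months
Less pre-trial detention credit: 121 months − 18 months = 103 months
Minimum 121 months: 103 months is below the minimum → 121 months

121 months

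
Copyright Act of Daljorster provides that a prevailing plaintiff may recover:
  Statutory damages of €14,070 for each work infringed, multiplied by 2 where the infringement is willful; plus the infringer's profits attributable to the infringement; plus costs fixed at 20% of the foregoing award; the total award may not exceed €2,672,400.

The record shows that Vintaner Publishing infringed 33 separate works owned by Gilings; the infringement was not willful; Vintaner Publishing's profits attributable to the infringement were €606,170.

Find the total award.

Award: €1,284,576

Statutory damages: 33 × €14,070 = €464,310
Infringement not willful: no ×2 enhancement.
Combined award: €464,310 + €606,170 = €1,070,480
Costs: 20% of €1,070,480 = €214,096
Award plus costs: €1,070,480 + €214,096 = €1,284,576
Cap at €2,672,400: €1,284,576 is within the cap, no reduction.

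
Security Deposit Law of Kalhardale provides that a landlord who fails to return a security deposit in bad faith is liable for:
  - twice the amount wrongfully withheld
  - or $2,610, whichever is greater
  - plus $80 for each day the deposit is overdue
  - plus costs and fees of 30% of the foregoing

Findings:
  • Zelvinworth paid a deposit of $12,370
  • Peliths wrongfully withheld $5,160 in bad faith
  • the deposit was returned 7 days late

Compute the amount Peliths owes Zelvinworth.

Doubled: 2 × $5,160 = $10,320
Minimum $2,610: $10,320 meets the minimum, no increase.
Late-return penalty: 7 × $80 = $560
Damages plus late penalty: $10,320 + $560 = $10,880
Costs and fees: 30% of $10,880 = $3,264
Total recovery: $10,880 + $3,264 = $14,144

$14,144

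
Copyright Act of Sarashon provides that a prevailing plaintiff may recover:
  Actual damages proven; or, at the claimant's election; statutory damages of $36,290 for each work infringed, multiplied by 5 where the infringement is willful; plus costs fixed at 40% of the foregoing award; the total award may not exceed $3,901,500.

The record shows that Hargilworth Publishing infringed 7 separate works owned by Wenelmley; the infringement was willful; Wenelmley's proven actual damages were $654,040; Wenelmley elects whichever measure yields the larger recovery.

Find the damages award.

Statutory damages: 7 × $36,290 = $254,030
Multiplied by 5: 5 × $254,030 = $1,270,150
Greater of actual damages ($654,040) or enhanced statutory damages ($1,270,150): $1,270,150
Costs: 40% of $1,270,150 = $508,060
Award plus costs: $1,270,150 + $508,060 = $1,778,210
Cap at $3,901,500: $1,778,210 is within the cap, no reduction.

$1,778,210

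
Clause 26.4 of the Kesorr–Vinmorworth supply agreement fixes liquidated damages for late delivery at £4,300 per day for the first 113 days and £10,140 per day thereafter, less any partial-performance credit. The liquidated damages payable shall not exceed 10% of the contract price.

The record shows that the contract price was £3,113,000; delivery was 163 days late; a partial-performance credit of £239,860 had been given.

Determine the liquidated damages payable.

First 113 days: 113 × £4,300 = £485,900
Remaining days: (163 − 113) × £10,140 = £507,000
Accrued per-day damages: £485,900 + £507,000 = £992,900
Less partial-performance credit: £992,900 − £239,860 = £753,040
Cap: 10% of £3,113,000 = £311,300
Cap at £311,300: £753,040 exceeds the cap → £311,300

£311,300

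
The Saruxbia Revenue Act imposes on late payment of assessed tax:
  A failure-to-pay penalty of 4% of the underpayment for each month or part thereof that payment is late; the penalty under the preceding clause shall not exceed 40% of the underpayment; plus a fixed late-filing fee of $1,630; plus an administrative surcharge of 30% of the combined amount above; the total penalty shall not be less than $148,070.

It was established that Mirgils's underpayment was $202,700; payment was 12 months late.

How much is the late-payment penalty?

$148,070

Accrued rate: 4% × 12 = 48%, capped at 40% → 40%
Failure-to-pay penalty: 40% of $202,700 = $81,080
Penalty before surcharge: $81,080 + $1,630 = $82,710
Administrative surcharge: 30% of $82,710 = $24,813
Total penalty: $82,710 + $24,813 = $107,523
Minimum $148,070: $107,523 is below the minimum → $148,070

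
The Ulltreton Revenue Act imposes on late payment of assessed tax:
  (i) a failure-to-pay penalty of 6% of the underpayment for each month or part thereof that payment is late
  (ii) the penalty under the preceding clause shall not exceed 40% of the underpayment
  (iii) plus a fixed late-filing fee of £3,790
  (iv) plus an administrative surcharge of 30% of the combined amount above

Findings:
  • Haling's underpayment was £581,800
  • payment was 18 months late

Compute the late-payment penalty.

Accrued rate: 6% × 18 = 108%, capped at 40% → 40%
Failure-to-pay penalty: 40% of £581,800 = £232,720
Penalty before surcharge: £232,720 + £3,790 = £236,510
Administrative surcharge: 30% of £236,510 = £70,953
Total penalty: £236,510 + £70,953 = £307,463

£307,463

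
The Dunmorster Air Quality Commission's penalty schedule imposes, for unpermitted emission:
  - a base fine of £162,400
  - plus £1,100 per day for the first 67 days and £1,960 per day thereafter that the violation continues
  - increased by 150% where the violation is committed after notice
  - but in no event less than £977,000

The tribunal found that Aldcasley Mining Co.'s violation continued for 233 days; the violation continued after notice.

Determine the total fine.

£1,403,650

First 67 days: 67 × £1,100 = £73,700
Remaining days: (233 − 67) × £1,960 = £325,360
Per-day component: £73,700 + £325,360 = £399,060
Base plus per-day: £162,400 + £399,060 = £561,460
Enhancement: 150% of £561,460 = £842,190
Enhanced fine: £561,460 + £842,190 = £1,403,650
Minimum £977,000: £1,403,650 meets the minimum, no increase.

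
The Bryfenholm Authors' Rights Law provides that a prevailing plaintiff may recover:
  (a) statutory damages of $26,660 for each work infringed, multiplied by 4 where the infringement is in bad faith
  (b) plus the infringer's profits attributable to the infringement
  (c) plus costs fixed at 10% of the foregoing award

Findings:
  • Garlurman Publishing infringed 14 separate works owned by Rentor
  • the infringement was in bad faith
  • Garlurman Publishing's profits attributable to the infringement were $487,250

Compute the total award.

$2,178,231

Statutory damages: 14 × $26,660 = $373,240
Multiplied by 4: 4 × $373,240 = $1,492,960
Combined award: $1,492,960 + $487,250 = $1,980,210
Costs: 10% of $1,980,210 = $198,021
Award plus costs: $1,980,210 + $198,021 = $2,178,231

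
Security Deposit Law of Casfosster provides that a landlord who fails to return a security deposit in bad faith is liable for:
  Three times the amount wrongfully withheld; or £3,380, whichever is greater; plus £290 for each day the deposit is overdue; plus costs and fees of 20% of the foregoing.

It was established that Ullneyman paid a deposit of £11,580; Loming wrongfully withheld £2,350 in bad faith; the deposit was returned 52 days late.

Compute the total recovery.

Recovery: £26,556

Trebled: 3 × £2,350 = £7,050
Minimum £3,380: £7,050 meets the minimum, no increase.
Late-return penalty: 52 × £290 = £15,080
Damages plus late penalty: £7,050 + £15,080 = £22,130
Costs and fees: 20% of £22,130 = £4,426
Total recovery: £22,130 + £4,426 = £26,556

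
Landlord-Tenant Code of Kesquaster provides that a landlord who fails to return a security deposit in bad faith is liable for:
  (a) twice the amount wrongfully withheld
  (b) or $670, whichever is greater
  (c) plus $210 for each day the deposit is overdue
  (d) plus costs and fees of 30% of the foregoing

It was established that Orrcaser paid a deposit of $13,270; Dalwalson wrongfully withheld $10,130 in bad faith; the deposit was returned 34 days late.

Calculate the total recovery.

Doubled: 2 × $10,130 = $20,260
Minimum $670: $20,260 meets the minimum, no increase.
Late-return penalty: 34 × $210 = $7,140
Damages plus late penalty: $20,260 + $7,140 = $27,400
Costs and fees: 30% of $27,400 = $8,220
Total recovery: $27,400 + $8,220 = $35,620

$35,620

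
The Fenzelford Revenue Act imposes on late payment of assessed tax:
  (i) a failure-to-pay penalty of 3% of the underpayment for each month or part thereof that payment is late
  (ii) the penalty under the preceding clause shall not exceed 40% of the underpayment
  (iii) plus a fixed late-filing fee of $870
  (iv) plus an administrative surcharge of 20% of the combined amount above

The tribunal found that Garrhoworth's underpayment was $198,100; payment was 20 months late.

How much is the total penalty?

$96,132

Accrued rate: 3% × 20 = 60%, capped at 40% → 40%
Failure-to-pay penalty: 40% of $198,100 = $79,240
Penalty before surcharge: $79,240 + $870 = $80,110
Administrative surcharge: 20% of $80,110 = $16,022
Total penalty: $80,110 + $16,022 = $96,132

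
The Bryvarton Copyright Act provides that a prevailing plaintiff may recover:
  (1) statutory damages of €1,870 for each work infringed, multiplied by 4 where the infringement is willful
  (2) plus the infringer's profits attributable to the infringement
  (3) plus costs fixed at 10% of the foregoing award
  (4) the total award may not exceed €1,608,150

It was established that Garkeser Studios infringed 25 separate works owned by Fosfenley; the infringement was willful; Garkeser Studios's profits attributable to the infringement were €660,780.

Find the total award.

Statutory damages: 25 × €1,870 = €46,750
Multiplied by 4: 4 × €46,750 = €187,000
Combined award: €187,000 + €660,780 = €847,780
Costs: 10% of €847,780 = €84,778
Award plus costs: €847,780 + €84,778 = €932,558
Cap at €1,608,150: €932,558 is within the cap, no reduction.

Award: €932,558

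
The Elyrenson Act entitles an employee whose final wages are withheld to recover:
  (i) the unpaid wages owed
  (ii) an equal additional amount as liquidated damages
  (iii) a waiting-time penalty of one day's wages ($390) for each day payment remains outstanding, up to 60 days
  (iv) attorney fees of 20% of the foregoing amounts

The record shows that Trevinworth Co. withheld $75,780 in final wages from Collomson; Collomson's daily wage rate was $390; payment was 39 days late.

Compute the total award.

$200,124

Liquidated damages (equal amount): $75,780
Penalty days: min(39, 60) = 39
Waiting-time penalty: 39 × $390 = $15,210
Subtotal: $75,780 + $75,780 + $15,210 = $166,770
Attorney fees: 20% of $166,770 = $33,354
Total award: $166,770 + $33,354 = $200,124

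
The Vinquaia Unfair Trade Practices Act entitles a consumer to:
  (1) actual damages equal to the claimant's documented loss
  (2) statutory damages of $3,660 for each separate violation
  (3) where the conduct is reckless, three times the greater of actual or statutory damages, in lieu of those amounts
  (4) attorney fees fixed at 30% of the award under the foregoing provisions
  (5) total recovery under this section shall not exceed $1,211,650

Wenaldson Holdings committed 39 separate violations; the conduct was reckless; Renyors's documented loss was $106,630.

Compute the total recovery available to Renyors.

$556,686

Statutory damages: 39 × $3,660 = $142,740
Greater of actual damages ($106,630) or statutory damages ($142,740): $142,740
Trebled: 3 × $142,740 = $428,220
Attorney fees: 30% of $428,220 = $128,466
Total before cap: $428,220 + $128,466 = $556,686
Cap at $1,211,650: $556,686 is within the cap, no reduction.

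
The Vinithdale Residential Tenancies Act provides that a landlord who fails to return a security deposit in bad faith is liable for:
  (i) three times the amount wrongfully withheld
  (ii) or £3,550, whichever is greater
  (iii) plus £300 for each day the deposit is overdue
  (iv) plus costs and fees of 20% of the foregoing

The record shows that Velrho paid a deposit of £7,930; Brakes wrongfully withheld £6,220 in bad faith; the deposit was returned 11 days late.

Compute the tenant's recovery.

£26,352

Trebled: 3 × £6,220 = £18,660
Minimum £3,550: £18,660 meets the minimum, no increase.
Late-return penalty: 11 × £300 = £3,300
Damages plus late penalty: £18,660 + £3,300 = £21,960
Costs and fees: 20% of £21,960 = £4,392
Total recovery: £21,960 + £4,392 = £26,352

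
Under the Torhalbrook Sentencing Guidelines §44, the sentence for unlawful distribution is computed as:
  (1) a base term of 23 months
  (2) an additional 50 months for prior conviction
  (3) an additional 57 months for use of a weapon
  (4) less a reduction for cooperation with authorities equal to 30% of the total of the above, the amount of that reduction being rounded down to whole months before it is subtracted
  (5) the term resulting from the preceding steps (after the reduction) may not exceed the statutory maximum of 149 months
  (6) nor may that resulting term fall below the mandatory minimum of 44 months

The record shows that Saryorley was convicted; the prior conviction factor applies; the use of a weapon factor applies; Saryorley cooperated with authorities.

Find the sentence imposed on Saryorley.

91 months

Prior conviction enhancement: +50 months
Use of a weapon enhancement: +57 months
Adjusted term: 23 months + 50 months + 57 months = 130 months
Cooperation with authorities reduction: 30% of 130 months = 39 months (rounded down)
After reduction: 130 − 39 = 91 months
Cap at 149 months: 91 months is within the cap, no reduction.
Minimum 44 months: 91 months meets the minimum, no increase.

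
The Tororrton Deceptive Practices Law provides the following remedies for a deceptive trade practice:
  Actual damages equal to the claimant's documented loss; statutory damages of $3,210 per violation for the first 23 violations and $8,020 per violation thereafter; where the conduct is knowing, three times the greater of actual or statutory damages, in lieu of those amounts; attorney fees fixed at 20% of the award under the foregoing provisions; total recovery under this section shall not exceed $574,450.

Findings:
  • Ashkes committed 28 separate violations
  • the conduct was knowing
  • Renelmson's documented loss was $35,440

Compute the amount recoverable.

$410,148

First 23 violations: 23 × $3,210 = $73,830
Remaining violations: (28 − 23) × $8,020 = $40,100
Statutory damages: $73,830 + $40,100 = $113,930
Greater of actual damages ($35,440) or statutory damages ($113,930): $113,930
Trebled: 3 × $113,930 = $341,790
Attorney fees: 20% of $341,790 = $68,358
Total before cap: $341,790 + $68,358 = $410,148
Cap at $574,450: $410,148 is within the cap, no reduction.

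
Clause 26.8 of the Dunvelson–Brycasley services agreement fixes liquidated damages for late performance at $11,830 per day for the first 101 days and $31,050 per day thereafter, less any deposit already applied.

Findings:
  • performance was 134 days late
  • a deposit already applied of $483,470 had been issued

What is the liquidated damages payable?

$1,736,010

First 101 days: 101 × $11,830 = $1,194,830
Remaining days: (134 − 101) × $31,050 = $1,024,650
Accrued per-day damages: $1,194,830 + $1,024,650 = $2,219,480
Less deposit already applied: $2,219,480 − $483,470 = $1,736,010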